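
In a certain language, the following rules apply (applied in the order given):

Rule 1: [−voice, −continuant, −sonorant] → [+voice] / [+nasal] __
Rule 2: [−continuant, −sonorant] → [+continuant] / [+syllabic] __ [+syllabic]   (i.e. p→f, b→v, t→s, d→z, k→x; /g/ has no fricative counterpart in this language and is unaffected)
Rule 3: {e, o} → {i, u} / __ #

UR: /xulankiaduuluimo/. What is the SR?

Rule 1 (post-nasal voicing): /k/ is a voiceless stop immediately after the nasal /n/, so it voices to [g]. /xulankiaduuluimo/ → xulangiaduuluimo.
Rule 2 (intervocalic spirantization): /d/ is a stop between vowels /a/ and /u/, so it spirantizes to the fricative [z]. /xulangiaduuluimo/ → xulangiazuuluimo.
Rule 3 (final vowel raising): /o/ is a mid vowel in word-final position, so it raises to [u]. /xulangiazuuluimo/ → xulangiazuuluimu.

xulangiazuuluimu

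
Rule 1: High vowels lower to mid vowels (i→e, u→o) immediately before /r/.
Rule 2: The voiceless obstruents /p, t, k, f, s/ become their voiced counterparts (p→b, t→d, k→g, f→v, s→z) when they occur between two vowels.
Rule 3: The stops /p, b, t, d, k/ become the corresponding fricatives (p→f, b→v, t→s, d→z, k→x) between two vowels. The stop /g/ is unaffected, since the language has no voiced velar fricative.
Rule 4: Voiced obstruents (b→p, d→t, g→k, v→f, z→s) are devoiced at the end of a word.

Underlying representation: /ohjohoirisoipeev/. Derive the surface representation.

Rule 1 (pre-rhotic lowering): /i/ is a high vowel immediately before /r/, so it lowers to [e]. /ohjohoirisoipeev/ → ohjohoerisoipeev.
Rule 2 (intervocalic voicing): /s/ is a voiceless obstruent between vowels /i/ and /o/, so it voices to [z]. /p/ is a voiceless obstruent between vowels /i/ and /e/, so it voices to [b]. /ohjohoerisoipeev/ → ohjohoerizoibeev.
Rule 3 (intervocalic spirantization): /b/ is a stop between vowels /i/ and /e/, so it spirantizes to the fricative [v]. /ohjohoerizoibeev/ → ohjohoerizoiveev.
Rule 4 (final devoicing): /v/ is a voiced obstruent in word-final position, so it devoices to [f]. /ohjohoerizoiveev/ → ohjohoerizoiveef.

ohjohoerizoiveef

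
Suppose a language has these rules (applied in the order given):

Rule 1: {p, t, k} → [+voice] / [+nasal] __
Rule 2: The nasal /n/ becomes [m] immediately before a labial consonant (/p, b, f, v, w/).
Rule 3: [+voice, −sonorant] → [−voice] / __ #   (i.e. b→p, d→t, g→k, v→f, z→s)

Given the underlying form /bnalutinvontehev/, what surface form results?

bnalutimvondehef

Rule 1 (post-nasal voicing): /t/ is a voiceless stop immediately after the nasal /n/, so it voices to [d]. /bnalutinvontehev/ → bnalutinvondehev.
Rule 2 (nasal place assimilation): /n/ precedes the labial consonant /v/, so it assimilates in place to [m]. /bnalutinvondehev/ → bnalutimvondehev.
Rule 3 (final devoicing): /v/ is a voiced obstruent in word-final position, so it devoices to [f]. /bnalutimvondehev/ → bnalutimvondehef.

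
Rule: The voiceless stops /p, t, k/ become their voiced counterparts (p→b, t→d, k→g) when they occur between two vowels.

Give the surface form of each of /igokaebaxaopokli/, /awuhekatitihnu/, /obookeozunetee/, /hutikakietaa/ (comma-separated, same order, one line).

/igokaebaxaopokli/: /k/ is a voiceless stop between vowels /o/ and /a/, so it voices to [g]. /p/ is a voiceless stop between vowels /o/ and /o/, so it voices to [b]. → [igogaebaxaobokli].
/awuhekatitihnu/: /k/ is a voiceless stop between vowels /e/ and /a/, so it voices to [g]. /t/ is a voiceless stop between vowels /a/ and /i/, so it voices to [d]. /t/ is a voiceless stop between vowels /i/ and /i/, so it voices to [d]. → [awuhegadidihnu].
/obookeozunetee/: /k/ is a voiceless stop between vowels /o/ and /e/, so it voices to [g]. /t/ is a voiceless stop between vowels /e/ and /e/, so it voices to [d]. → [oboogeozunedee].
/hutikakietaa/: /t/ is a voiceless stop between vowels /u/ and /i/, so it voices to [d]. /k/ is a voiceless stop between vowels /i/ and /a/, so it voices to [g]. /k/ is a voiceless stop between vowels /a/ and /i/, so it voices to [g]. /t/ is a voiceless stop between vowels /e/ and /a/, so it voices to [d]. → [hudigagiedaa].

igogaebaxaobokli, awuhegadidihnu, oboogeozunedee, hudigagiedaa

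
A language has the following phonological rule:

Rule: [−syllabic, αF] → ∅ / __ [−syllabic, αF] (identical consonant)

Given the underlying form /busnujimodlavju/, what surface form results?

busnujimodlavju

No segment of /busnujimodlavju/ meets the structural description of the rule, so the form surfaces unchanged.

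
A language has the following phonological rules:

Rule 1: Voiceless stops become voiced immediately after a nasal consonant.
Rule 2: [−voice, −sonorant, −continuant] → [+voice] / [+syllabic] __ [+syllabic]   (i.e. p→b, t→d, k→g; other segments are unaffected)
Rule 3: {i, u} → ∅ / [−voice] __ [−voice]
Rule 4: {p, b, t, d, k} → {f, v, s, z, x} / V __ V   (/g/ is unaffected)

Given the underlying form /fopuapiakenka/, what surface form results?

fovuaviagenga

Rule 1 (post-nasal voicing): /k/ is a voiceless stop immediately after the nasal /n/, so it voices to [g]. /fopuapiakenka/ → fopuapiakenga.
Rule 2 (intervocalic voicing): /p/ is a voiceless stop between vowels /o/ and /u/, so it voices to [b]. /p/ is a voiceless stop between vowels /a/ and /i/, so it voices to [b]. /k/ is a voiceless stop between vowels /a/ and /e/, so it voices to [g]. /fopuapiakenga/ → fobuabiagenga.
Rule 3 (high vowel syncope): no segment meets the environment; /fobuabiagenga/ is unchanged.
Rule 4 (intervocalic spirantization): /b/ is a stop between vowels /o/ and /u/, so it spirantizes to the fricative [v]. /b/ is a stop between vowels /a/ and /i/, so it spirantizes to the fricative [v]. /fobuabiagenga/ → fovuaviagenga.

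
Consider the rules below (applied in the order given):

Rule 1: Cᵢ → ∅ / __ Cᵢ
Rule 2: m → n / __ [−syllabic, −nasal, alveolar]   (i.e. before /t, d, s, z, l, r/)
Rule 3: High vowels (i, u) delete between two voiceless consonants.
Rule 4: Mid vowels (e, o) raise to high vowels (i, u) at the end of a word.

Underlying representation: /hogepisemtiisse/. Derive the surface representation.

hogepsentiisi

Rule 1 (degemination): /ss/ is a geminate; the first /s/ deletes. /hogepisemtiisse/ → hogepisemtiise.
Rule 2 (nasal place assimilation): /m/ precedes the alveolar consonant /t/, so it assimilates in place to [n]. /hogepisemtiise/ → hogepisentiise.
Rule 3 (high vowel syncope): /i/ is a high vowel flanked by voiceless consonants /p/ and /s/, so it deletes. /hogepisentiise/ → hogepsentiise.
Rule 4 (final vowel raising): /e/ is a mid vowel in word-final position, so it raises to [i]. /hogepsentiise/ → hogepsentiisi.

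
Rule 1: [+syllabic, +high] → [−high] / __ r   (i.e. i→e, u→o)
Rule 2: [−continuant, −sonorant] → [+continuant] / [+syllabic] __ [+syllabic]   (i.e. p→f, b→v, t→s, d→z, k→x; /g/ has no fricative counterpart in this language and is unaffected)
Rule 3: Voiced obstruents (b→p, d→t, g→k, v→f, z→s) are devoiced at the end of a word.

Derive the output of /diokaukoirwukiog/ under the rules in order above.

Rule 1 (pre-rhotic lowering): /i/ is a high vowel immediately before /r/, so it lowers to [e]. /diokaukoirwukiog/ → diokaukoerwukiog.
Rule 2 (intervocalic spirantization): /k/ is a stop between vowels /o/ and /a/, so it spirantizes to the fricative [x]. /k/ is a stop between vowels /u/ and /o/, so it spirantizes to the fricative [x]. /k/ is a stop between vowels /u/ and /i/, so it spirantizes to the fricative [x]. /diokaukoerwukiog/ → dioxauxoerwuxiog.
Rule 3 (final devoicing): /g/ is a voiced obstruent in word-final position, so it devoices to [k]. /dioxauxoerwuxiog/ → dioxauxoerwuxiok.

dioxauxoerwuxiok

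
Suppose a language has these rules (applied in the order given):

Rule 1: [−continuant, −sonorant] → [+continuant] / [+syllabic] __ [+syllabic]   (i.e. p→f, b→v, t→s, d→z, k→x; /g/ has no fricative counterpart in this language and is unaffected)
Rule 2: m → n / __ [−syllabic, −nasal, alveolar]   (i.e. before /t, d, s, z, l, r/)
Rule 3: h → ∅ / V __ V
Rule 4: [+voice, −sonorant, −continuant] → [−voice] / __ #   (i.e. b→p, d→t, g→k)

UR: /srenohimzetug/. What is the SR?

srenoinzesuk

Rule 1 (intervocalic spirantization): /t/ is a stop between vowels /e/ and /u/, so it spirantizes to the fricative [s]. /srenohimzetug/ → srenohimzesug.
Rule 2 (nasal place assimilation): /m/ precedes the alveolar consonant /z/, so it assimilates in place to [n]. /srenohimzesug/ → srenohinzesug.
Rule 3 (intervocalic h-deletion): /h/ occurs between vowels /o/ and /i/, so it deletes. /srenohinzesug/ → srenoinzesug.
Rule 4 (final devoicing): /g/ is a voiced stop in word-final position, so it devoices to [k]. /srenoinzesug/ → srenoinzesuk.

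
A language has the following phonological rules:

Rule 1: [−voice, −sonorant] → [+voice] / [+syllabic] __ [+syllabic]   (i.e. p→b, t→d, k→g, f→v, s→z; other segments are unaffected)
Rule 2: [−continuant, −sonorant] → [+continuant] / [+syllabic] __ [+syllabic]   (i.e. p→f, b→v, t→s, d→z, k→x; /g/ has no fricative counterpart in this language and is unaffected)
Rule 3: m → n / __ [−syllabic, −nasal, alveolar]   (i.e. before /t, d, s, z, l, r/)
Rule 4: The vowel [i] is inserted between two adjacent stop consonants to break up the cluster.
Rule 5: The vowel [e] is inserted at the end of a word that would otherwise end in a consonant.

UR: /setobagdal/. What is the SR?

Rule 1 (intervocalic voicing): /t/ is a voiceless obstruent between vowels /e/ and /o/, so it voices to [d]. /setobagdal/ → sedobagdal.
Rule 2 (intervocalic spirantization): /d/ is a stop between vowels /e/ and /o/, so it spirantizes to the fricative [z]. /b/ is a stop between vowels /o/ and /a/, so it spirantizes to the fricative [v]. /sedobagdal/ → sezovagdal.
Rule 3 (nasal place assimilation): no segment meets the environment; /sezovagdal/ is unchanged.
Rule 4 (stop-cluster i-epenthesis): /g/ and /d/ form a stop–stop cluster, so [i] is inserted between them. /sezovagdal/ → sezovagidal.
Rule 5 (final e-epenthesis): the form ends in the consonant /l/, so [e] is inserted word-finally. /sezovagidal/ → sezovagidale.

sezovagidale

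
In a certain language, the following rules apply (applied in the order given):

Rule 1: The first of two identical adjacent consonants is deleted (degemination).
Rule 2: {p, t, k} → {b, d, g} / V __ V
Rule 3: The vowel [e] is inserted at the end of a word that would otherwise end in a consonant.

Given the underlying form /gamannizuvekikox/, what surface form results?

Rule 1 (degemination): /nn/ is a geminate; the first /n/ deletes. /gamannizuvekikox/ → gamanizuvekikox.
Rule 2 (intervocalic voicing): /k/ is a voiceless stop between vowels /e/ and /i/, so it voices to [g]. /k/ is a voiceless stop between vowels /i/ and /o/, so it voices to [g]. /gamanizuvekikox/ → gamanizuvegigox.
Rule 3 (final e-epenthesis): the form ends in the consonant /x/, so [e] is inserted word-finally. /gamanizuvegigox/ → gamanizuvegigoxe.

gamanizuvegigoxe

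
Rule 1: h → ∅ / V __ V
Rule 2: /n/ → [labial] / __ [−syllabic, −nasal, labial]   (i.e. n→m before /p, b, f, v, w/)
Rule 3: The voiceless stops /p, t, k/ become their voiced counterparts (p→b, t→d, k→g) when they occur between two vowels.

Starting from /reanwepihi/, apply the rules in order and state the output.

reamwebii

Rule 1 (intervocalic h-deletion): /h/ occurs between vowels /i/ and /i/, so it deletes. /reanwepihi/ → reanwepii.
Rule 2 (nasal place assimilation): /n/ precedes the labial consonant /w/, so it assimilates in place to [m]. /reanwepii/ → reamwepii.
Rule 3 (intervocalic voicing): /p/ is a voiceless stop between vowels /e/ and /i/, so it voices to [b]. /reamwepii/ → reamwebii.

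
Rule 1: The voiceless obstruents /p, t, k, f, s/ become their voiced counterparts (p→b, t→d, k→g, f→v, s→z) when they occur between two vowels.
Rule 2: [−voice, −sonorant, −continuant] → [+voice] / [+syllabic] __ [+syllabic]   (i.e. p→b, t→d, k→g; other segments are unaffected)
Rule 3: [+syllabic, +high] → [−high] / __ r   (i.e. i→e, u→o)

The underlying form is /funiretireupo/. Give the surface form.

funeredereubo

Rule 1 (intervocalic voicing): /t/ is a voiceless obstruent between vowels /e/ and /i/, so it voices to [d]. /p/ is a voiceless obstruent between vowels /u/ and /o/, so it voices to [b]. /funiretireupo/ → funiredireubo.
Rule 2 (intervocalic voicing): no segment meets the environment; /funiredireubo/ is unchanged.
Rule 3 (pre-rhotic lowering): /i/ is a high vowel immediately before /r/, so it lowers to [e]. /i/ is a high vowel immediately before /r/, so it lowers to [e]. /funiredireubo/ → funeredereubo.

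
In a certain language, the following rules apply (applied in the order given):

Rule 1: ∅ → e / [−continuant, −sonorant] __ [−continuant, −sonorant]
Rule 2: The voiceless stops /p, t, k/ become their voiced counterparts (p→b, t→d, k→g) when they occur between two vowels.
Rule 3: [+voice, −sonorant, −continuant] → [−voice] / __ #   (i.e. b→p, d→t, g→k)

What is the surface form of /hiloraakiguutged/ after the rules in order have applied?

Rule 1 (stop-cluster e-epenthesis): /t/ and /g/ form a stop–stop cluster, so [e] is inserted between them. /hiloraakiguutged/ → hiloraakiguuteged.
Rule 2 (intervocalic voicing): /k/ is a voiceless stop between vowels /a/ and /i/, so it voices to [g]. /t/ is a voiceless stop between vowels /u/ and /e/, so it voices to [d]. /hiloraakiguuteged/ → hiloraagiguudeged.
Rule 3 (final devoicing): /d/ is a voiced stop in word-final position, so it devoices to [t]. /hiloraagiguudeged/ → hiloraagiguudeget.

hiloraagiguudeget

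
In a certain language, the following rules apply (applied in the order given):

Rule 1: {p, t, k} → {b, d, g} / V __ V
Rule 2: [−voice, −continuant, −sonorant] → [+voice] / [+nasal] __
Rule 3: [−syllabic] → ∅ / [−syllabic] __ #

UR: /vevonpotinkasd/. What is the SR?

vevonbodingas

Rule 1 (intervocalic voicing): /t/ is a voiceless stop between vowels /o/ and /i/, so it voices to [d]. /vevonpotinkasd/ → vevonpodinkasd.
Rule 2 (post-nasal voicing): /p/ is a voiceless stop immediately after the nasal /n/, so it voices to [b]. /k/ is a voiceless stop immediately after the nasal /n/, so it voices to [g]. /vevonpodinkasd/ → vevonbodingasd.
Rule 3 (final cluster simplification): /d/ is the second consonant of a word-final cluster /sd/, so it deletes. /vevonbodingasd/ → vevonbodingas.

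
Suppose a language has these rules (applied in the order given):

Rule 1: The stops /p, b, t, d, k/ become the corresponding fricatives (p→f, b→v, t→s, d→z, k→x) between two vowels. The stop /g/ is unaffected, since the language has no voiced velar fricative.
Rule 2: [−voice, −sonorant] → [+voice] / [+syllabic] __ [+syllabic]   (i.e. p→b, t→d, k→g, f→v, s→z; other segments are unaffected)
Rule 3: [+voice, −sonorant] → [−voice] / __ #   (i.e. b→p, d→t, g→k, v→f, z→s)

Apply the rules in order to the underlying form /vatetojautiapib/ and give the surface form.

vazezojauziavip

Rule 1 (intervocalic spirantization): /t/ is a stop between vowels /a/ and /e/, so it spirantizes to the fricative [s]. /t/ is a stop between vowels /e/ and /o/, so it spirantizes to the fricative [s]. /t/ is a stop between vowels /u/ and /i/, so it spirantizes to the fricative [s]. /p/ is a stop between vowels /a/ and /i/, so it spirantizes to the fricative [f]. /vatetojautiapib/ → vasesojausiafib.
Rule 2 (intervocalic voicing): /s/ is a voiceless obstruent between vowels /a/ and /e/, so it voices to [z]. /s/ is a voiceless obstruent between vowels /e/ and /o/, so it voices to [z]. /s/ is a voiceless obstruent between vowels /u/ and /i/, so it voices to [z]. /f/ is a voiceless obstruent between vowels /a/ and /i/, so it voices to [v]. /vasesojausiafib/ → vazezojauziavib.
Rule 3 (final devoicing): /b/ is a voiced obstruent in word-final position, so it devoices to [p]. /vazezojauziavib/ → vazezojauziavip.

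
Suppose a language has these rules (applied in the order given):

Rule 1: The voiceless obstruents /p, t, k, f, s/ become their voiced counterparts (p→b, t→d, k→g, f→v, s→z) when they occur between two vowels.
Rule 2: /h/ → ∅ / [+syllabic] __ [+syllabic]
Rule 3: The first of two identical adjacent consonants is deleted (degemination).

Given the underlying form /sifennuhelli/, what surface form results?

sivenueli

Rule 1 (intervocalic voicing): /f/ is a voiceless obstruent between vowels /i/ and /e/, so it voices to [v]. /sifennuhelli/ → sivennuhelli.
Rule 2 (intervocalic h-deletion): /h/ occurs between vowels /u/ and /e/, so it deletes. /sivennuhelli/ → sivennuelli.
Rule 3 (degemination): /nn/ is a geminate; the first /n/ deletes. /ll/ is a geminate; the first /l/ deletes. /sivennuelli/ → sivenueli.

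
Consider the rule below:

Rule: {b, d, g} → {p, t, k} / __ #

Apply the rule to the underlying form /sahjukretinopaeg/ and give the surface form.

/g/ is a voiced stop in word-final position, so it devoices to [k].
Surface form: [sahjukretinopaek].

sahjukretinopaek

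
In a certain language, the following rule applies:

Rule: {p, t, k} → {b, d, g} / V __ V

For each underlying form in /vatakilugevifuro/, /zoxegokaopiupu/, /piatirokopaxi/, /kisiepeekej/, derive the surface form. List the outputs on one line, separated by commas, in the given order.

vadagilugevifuro, zoxegogaobiubu, piadirogobaxi, kisiebeegej

/vatakilugevifuro/: /t/ is a voiceless stop between vowels /a/ and /a/, so it voices to [d]. /k/ is a voiceless stop between vowels /a/ and /i/, so it voices to [g]. → [vadagilugevifuro].
/zoxegokaopiupu/: /k/ is a voiceless stop between vowels /o/ and /a/, so it voices to [g]. /p/ is a voiceless stop between vowels /o/ and /i/, so it voices to [b]. /p/ is a voiceless stop between vowels /u/ and /u/, so it voices to [b]. → [zoxegogaobiubu].
/piatirokopaxi/: /t/ is a voiceless stop between vowels /a/ and /i/, so it voices to [d]. /k/ is a voiceless stop between vowels /o/ and /o/, so it voices to [g]. /p/ is a voiceless stop between vowels /o/ and /a/, so it voices to [b]. → [piadirogobaxi].
/kisiepeekej/: /p/ is a voiceless stop between vowels /e/ and /e/, so it voices to [b]. /k/ is a voiceless stop between vowels /e/ and /e/, so it voices to [g]. → [kisiebeegej].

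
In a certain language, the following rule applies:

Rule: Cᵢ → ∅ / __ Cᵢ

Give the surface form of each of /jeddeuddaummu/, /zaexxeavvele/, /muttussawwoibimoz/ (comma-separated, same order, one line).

/jeddeuddaummu/: /dd/ is a geminate; the first /d/ deletes. /dd/ is a geminate; the first /d/ deletes. /mm/ is a geminate; the first /m/ deletes. → [jedeudaumu].
/zaexxeavvele/: /xx/ is a geminate; the first /x/ deletes. /vv/ is a geminate; the first /v/ deletes. → [zaexeavele].
/muttussawwoibimoz/: /tt/ is a geminate; the first /t/ deletes. /ss/ is a geminate; the first /s/ deletes. /ww/ is a geminate; the first /w/ deletes. → [mutusawoibimoz].

jedeudaumu, zaexeavele, mutusawoibimoz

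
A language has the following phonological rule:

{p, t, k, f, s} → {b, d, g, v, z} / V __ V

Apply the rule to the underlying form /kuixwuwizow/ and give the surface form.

No segment of /kuixwuwizow/ meets the structural description of the rule, so the form surfaces unchanged.

kuixwuwizow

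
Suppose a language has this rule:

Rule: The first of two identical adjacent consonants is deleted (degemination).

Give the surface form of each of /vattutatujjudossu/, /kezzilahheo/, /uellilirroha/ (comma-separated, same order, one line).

/vattutatujjudossu/: /tt/ is a geminate; the first /t/ deletes. /jj/ is a geminate; the first /j/ deletes. /ss/ is a geminate; the first /s/ deletes. → [vatutatujudosu].
/kezzilahheo/: /zz/ is a geminate; the first /z/ deletes. /hh/ is a geminate; the first /h/ deletes. → [kezilaheo].
/uellilirroha/: /ll/ is a geminate; the first /l/ deletes. /rr/ is a geminate; the first /r/ deletes. → [ueliliroha].

vatutatujudosu, kezilaheo, ueliliroha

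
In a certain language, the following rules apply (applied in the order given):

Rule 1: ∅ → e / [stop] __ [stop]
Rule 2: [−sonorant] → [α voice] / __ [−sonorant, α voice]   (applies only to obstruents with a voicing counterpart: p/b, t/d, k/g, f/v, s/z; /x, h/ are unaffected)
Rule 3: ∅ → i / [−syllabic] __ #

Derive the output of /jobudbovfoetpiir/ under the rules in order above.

jobudeboffoetepiiri

Rule 1 (stop-cluster e-epenthesis): /d/ and /b/ form a stop–stop cluster, so [e] is inserted between them. /t/ and /p/ form a stop–stop cluster, so [e] is inserted between them. /jobudbovfoetpiir/ → jobudebovfoetepiir.
Rule 2 (regressive voicing assimilation): /v/ precedes the voiceless obstruent /f/, so it devoices to [f] by assimilation. /jobudebovfoetepiir/ → jobudeboffoetepiir.
Rule 3 (final i-epenthesis): the form ends in the consonant /r/, so [i] is inserted word-finally. /jobudeboffoetepiir/ → jobudeboffoetepiiri.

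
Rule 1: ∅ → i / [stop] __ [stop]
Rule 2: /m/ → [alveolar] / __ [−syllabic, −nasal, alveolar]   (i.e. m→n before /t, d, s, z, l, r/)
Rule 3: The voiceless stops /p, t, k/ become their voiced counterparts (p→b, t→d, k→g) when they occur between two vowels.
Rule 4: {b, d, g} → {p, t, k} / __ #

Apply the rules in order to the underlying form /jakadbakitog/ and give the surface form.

jagadibagidok

Rule 1 (stop-cluster i-epenthesis): /d/ and /b/ form a stop–stop cluster, so [i] is inserted between them. /jakadbakitog/ → jakadibakitog.
Rule 2 (nasal place assimilation): no segment meets the environment; /jakadibakitog/ is unchanged.
Rule 3 (intervocalic voicing): /k/ is a voiceless stop between vowels /a/ and /a/, so it voices to [g]. /k/ is a voiceless stop between vowels /a/ and /i/, so it voices to [g]. /t/ is a voiceless stop between vowels /i/ and /o/, so it voices to [d]. /jakadibakitog/ → jagadibagidog.
Rule 4 (final devoicing): /g/ is a voiced stop in word-final position, so it devoices to [k]. /jagadibagidog/ → jagadibagidok.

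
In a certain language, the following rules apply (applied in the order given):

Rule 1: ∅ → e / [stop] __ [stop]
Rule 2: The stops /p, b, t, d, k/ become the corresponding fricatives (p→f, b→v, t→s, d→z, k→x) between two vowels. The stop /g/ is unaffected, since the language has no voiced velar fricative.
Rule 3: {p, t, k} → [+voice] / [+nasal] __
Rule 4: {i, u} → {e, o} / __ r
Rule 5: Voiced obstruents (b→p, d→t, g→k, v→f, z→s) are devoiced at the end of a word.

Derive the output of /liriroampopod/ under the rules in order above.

Rule 1 (stop-cluster e-epenthesis): no segment meets the environment; /liriroampopod/ is unchanged.
Rule 2 (intervocalic spirantization): /p/ is a stop between vowels /o/ and /o/, so it spirantizes to the fricative [f]. /liriroampopod/ → liriroampofod.
Rule 3 (post-nasal voicing): /p/ is a voiceless stop immediately after the nasal /m/, so it voices to [b]. /liriroampofod/ → liriroambofod.
Rule 4 (pre-rhotic lowering): /i/ is a high vowel immediately before /r/, so it lowers to [e]. /i/ is a high vowel immediately before /r/, so it lowers to [e]. /liriroambofod/ → lereroambofod.
Rule 5 (final devoicing): /d/ is a voiced obstruent in word-final position, so it devoices to [t]. /lereroambofod/ → lereroambofot.

lereroambofot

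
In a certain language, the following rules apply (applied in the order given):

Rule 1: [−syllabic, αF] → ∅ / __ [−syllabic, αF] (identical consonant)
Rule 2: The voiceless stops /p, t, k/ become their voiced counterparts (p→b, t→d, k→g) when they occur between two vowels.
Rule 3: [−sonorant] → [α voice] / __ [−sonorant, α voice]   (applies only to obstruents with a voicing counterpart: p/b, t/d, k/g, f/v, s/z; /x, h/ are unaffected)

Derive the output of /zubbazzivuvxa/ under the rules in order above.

Rule 1 (degemination): /bb/ is a geminate; the first /b/ deletes. /zz/ is a geminate; the first /z/ deletes. /zubbazzivuvxa/ → zubazivuvxa.
Rule 2 (intervocalic voicing): no segment meets the environment; /zubazivuvxa/ is unchanged.
Rule 3 (regressive voicing assimilation): /v/ precedes the voiceless obstruent /x/, so it devoices to [f] by assimilation. /zubazivuvxa/ → zubazivufxa.

zubazivufxa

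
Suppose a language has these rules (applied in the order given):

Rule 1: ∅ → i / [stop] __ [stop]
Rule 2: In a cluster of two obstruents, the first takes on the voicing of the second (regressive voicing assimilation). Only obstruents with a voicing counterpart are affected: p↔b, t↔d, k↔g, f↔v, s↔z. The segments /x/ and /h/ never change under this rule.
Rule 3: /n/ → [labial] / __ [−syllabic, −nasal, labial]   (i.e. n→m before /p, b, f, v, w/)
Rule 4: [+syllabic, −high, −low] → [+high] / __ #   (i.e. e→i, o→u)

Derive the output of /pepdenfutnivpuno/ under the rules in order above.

Rule 1 (stop-cluster i-epenthesis): /p/ and /d/ form a stop–stop cluster, so [i] is inserted between them. /pepdenfutnivpuno/ → pepidenfutnivpuno.
Rule 2 (regressive voicing assimilation): /v/ precedes the voiceless obstruent /p/, so it devoices to [f] by assimilation. /pepidenfutnivpuno/ → pepidenfutnifpuno.
Rule 3 (nasal place assimilation): /n/ precedes the labial consonant /f/, so it assimilates in place to [m]. /pepidenfutnifpuno/ → pepidemfutnifpuno.
Rule 4 (final vowel raising): /o/ is a mid vowel in word-final position, so it raises to [u]. /pepidemfutnifpuno/ → pepidemfutnifpunu.

pepidemfutnifpunu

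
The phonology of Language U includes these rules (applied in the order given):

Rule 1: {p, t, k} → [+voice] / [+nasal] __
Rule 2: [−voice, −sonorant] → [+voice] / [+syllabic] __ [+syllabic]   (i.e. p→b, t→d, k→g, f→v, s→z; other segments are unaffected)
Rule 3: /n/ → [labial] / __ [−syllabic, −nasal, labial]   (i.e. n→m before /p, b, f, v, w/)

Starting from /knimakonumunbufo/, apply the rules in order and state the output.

knimagonumumbuvo

Rule 1 (post-nasal voicing): no segment meets the environment; /knimakonumunbufo/ is unchanged.
Rule 2 (intervocalic voicing): /k/ is a voiceless obstruent between vowels /a/ and /o/, so it voices to [g]. /f/ is a voiceless obstruent between vowels /u/ and /o/, so it voices to [v]. /knimakonumunbufo/ → knimagonumunbuvo.
Rule 3 (nasal place assimilation): /n/ precedes the labial consonant /b/, so it assimilates in place to [m]. /knimagonumunbuvo/ → knimagonumumbuvo.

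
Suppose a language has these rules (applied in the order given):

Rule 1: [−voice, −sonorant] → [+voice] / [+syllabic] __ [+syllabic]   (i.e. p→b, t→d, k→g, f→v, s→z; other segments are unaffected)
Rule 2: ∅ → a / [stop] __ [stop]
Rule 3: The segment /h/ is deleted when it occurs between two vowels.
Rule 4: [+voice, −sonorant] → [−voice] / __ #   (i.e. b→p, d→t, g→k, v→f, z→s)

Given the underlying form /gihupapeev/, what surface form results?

giubabeef

Rule 1 (intervocalic voicing): /p/ is a voiceless obstruent between vowels /u/ and /a/, so it voices to [b]. /p/ is a voiceless obstruent between vowels /a/ and /e/, so it voices to [b]. /gihupapeev/ → gihubabeev.
Rule 2 (stop-cluster a-epenthesis): no segment meets the environment; /gihubabeev/ is unchanged.
Rule 3 (intervocalic h-deletion): /h/ occurs between vowels /i/ and /u/, so it deletes. /gihubabeev/ → giubabeev.
Rule 4 (final devoicing): /v/ is a voiced obstruent in word-final position, so it devoices to [f]. /giubabeev/ → giubabeef.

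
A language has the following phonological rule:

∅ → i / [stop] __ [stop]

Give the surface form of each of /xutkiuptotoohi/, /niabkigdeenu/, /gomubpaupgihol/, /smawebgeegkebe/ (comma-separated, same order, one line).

/xutkiuptotoohi/: /t/ and /k/ form a stop–stop cluster, so [i] is inserted between them. /p/ and /t/ form a stop–stop cluster, so [i] is inserted between them. → [xutikiupitotoohi].
/niabkigdeenu/: /b/ and /k/ form a stop–stop cluster, so [i] is inserted between them. /g/ and /d/ form a stop–stop cluster, so [i] is inserted between them. → [niabikigideenu].
/gomubpaupgihol/: /b/ and /p/ form a stop–stop cluster, so [i] is inserted between them. /p/ and /g/ form a stop–stop cluster, so [i] is inserted between them. → [gomubipaupigihol].
/smawebgeegkebe/: /b/ and /g/ form a stop–stop cluster, so [i] is inserted between them. /g/ and /k/ form a stop–stop cluster, so [i] is inserted between them. → [smawebigeegikebe].

xutikiupitotoohi, niabikigideenu, gomubipaupigihol, smawebigeegikebe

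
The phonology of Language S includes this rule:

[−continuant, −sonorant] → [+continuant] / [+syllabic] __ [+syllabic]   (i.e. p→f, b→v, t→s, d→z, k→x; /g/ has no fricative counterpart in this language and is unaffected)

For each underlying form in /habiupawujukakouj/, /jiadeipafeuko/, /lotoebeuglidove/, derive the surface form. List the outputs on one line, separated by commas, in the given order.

haviufawujuxaxouj, jiazeifafeuxo, losoeveuglizove

/habiupawujukakouj/: /b/ is a stop between vowels /a/ and /i/, so it spirantizes to the fricative [v]. /p/ is a stop between vowels /u/ and /a/, so it spirantizes to the fricative [f]. /k/ is a stop between vowels /u/ and /a/, so it spirantizes to the fricative [x]. /k/ is a stop between vowels /a/ and /o/, so it spirantizes to the fricative [x]. → [haviufawujuxaxouj].
/jiadeipafeuko/: /d/ is a stop between vowels /a/ and /e/, so it spirantizes to the fricative [z]. /p/ is a stop between vowels /i/ and /a/, so it spirantizes to the fricative [f]. /k/ is a stop between vowels /u/ and /o/, so it spirantizes to the fricative [x]. → [jiazeifafeuxo].
/lotoebeuglidove/: /t/ is a stop between vowels /o/ and /o/, so it spirantizes to the fricative [s]. /b/ is a stop between vowels /e/ and /e/, so it spirantizes to the fricative [v]. /d/ is a stop between vowels /i/ and /o/, so it spirantizes to the fricative [z]. → [losoeveuglizove].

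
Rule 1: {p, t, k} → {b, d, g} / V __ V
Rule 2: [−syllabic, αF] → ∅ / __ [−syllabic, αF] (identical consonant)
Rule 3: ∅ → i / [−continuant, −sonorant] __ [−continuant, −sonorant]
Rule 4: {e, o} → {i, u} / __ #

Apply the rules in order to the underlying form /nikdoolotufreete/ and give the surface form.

Rule 1 (intervocalic voicing): /t/ is a voiceless stop between vowels /o/ and /u/, so it voices to [d]. /t/ is a voiceless stop between vowels /e/ and /e/, so it voices to [d]. /nikdoolotufreete/ → nikdoolodufreede.
Rule 2 (degemination): no segment meets the environment; /nikdoolodufreede/ is unchanged.
Rule 3 (stop-cluster i-epenthesis): /k/ and /d/ form a stop–stop cluster, so [i] is inserted between them. /nikdoolodufreede/ → nikidoolodufreede.
Rule 4 (final vowel raising): /e/ is a mid vowel in word-final position, so it raises to [i]. /nikidoolodufreede/ → nikidoolodufreedi.

nikidoolodufreedi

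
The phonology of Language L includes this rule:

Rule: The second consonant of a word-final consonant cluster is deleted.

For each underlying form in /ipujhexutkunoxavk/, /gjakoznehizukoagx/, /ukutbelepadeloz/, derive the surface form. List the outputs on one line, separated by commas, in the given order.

ipujhexutkunoxav, gjakoznehizukoag, ukutbelepadeloz

/ipujhexutkunoxavk/: /k/ is the second consonant of a word-final cluster /vk/, so it deletes. → [ipujhexutkunoxav].
/gjakoznehizukoagx/: /x/ is the second consonant of a word-final cluster /gx/, so it deletes. → [gjakoznehizukoag].
/ukutbelepadeloz/: the rule's environment is not met; surfaces unchanged as [ukutbelepadeloz].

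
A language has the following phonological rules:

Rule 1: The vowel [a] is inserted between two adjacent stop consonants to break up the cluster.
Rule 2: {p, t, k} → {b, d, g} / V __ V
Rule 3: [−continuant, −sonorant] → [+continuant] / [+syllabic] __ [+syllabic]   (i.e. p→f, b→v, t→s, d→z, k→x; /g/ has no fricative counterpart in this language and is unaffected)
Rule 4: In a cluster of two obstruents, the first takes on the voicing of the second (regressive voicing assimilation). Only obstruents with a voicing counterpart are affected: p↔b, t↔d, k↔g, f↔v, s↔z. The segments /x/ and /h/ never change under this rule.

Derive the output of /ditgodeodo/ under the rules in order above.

dizagozeozo

Rule 1 (stop-cluster a-epenthesis): /t/ and /g/ form a stop–stop cluster, so [a] is inserted between them. /ditgodeodo/ → ditagodeodo.
Rule 2 (intervocalic voicing): /t/ is a voiceless stop between vowels /i/ and /a/, so it voices to [d]. /ditagodeodo/ → didagodeodo.
Rule 3 (intervocalic spirantization): /d/ is a stop between vowels /i/ and /a/, so it spirantizes to the fricative [z]. /d/ is a stop between vowels /o/ and /e/, so it spirantizes to the fricative [z]. /d/ is a stop between vowels /o/ and /o/, so it spirantizes to the fricative [z]. /didagodeodo/ → dizagozeozo.
Rule 4 (regressive voicing assimilation): no segment meets the environment; /dizagozeozo/ is unchanged.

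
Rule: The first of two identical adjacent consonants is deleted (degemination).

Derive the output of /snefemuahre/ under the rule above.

No segment of /snefemuahre/ meets the structural description of the rule, so the form surfaces unchanged.

snefemuahre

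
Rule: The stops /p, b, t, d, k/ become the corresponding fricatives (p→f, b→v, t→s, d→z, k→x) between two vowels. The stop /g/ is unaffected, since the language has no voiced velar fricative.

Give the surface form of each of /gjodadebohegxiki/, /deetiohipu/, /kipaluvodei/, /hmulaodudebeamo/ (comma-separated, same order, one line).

gjozazevohegxixi, deesiohifu, kifaluvozei, hmulaozuzeveamo

/gjodadebohegxiki/: /d/ is a stop between vowels /o/ and /a/, so it spirantizes to the fricative [z]. /d/ is a stop between vowels /a/ and /e/, so it spirantizes to the fricative [z]. /b/ is a stop between vowels /e/ and /o/, so it spirantizes to the fricative [v]. /k/ is a stop between vowels /i/ and /i/, so it spirantizes to the fricative [x]. → [gjozazevohegxixi].
/deetiohipu/: /t/ is a stop between vowels /e/ and /i/, so it spirantizes to the fricative [s]. /p/ is a stop between vowels /i/ and /u/, so it spirantizes to the fricative [f]. → [deesiohifu].
/kipaluvodei/: /p/ is a stop between vowels /i/ and /a/, so it spirantizes to the fricative [f]. /d/ is a stop between vowels /o/ and /e/, so it spirantizes to the fricative [z]. → [kifaluvozei].
/hmulaodudebeamo/: /d/ is a stop between vowels /o/ and /u/, so it spirantizes to the fricative [z]. /d/ is a stop between vowels /u/ and /e/, so it spirantizes to the fricative [z]. /b/ is a stop between vowels /e/ and /e/, so it spirantizes to the fricative [v]. → [hmulaozuzeveamo].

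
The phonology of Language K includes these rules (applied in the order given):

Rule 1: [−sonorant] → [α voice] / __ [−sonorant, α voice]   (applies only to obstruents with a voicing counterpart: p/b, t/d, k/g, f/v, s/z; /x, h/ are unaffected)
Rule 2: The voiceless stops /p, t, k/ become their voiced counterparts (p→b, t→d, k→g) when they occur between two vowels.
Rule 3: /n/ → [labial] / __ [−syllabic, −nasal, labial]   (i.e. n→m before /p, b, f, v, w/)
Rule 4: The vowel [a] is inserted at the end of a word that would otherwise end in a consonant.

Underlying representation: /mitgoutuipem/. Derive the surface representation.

Rule 1 (regressive voicing assimilation): /t/ precedes the voiced obstruent /g/, so it voices to [d] by assimilation. /mitgoutuipem/ → midgoutuipem.
Rule 2 (intervocalic voicing): /t/ is a voiceless stop between vowels /u/ and /u/, so it voices to [d]. /p/ is a voiceless stop between vowels /i/ and /e/, so it voices to [b]. /midgoutuipem/ → midgouduibem.
Rule 3 (nasal place assimilation): no segment meets the environment; /midgouduibem/ is unchanged.
Rule 4 (final a-epenthesis): the form ends in the consonant /m/, so [a] is inserted word-finally. /midgouduibem/ → midgouduibema.

midgouduibema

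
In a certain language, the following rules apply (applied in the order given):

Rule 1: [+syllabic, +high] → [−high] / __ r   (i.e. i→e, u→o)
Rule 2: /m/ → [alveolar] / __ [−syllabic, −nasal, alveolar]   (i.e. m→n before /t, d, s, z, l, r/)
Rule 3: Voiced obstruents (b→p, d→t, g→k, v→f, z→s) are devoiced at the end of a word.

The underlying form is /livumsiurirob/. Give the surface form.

livunsiorerop

Rule 1 (pre-rhotic lowering): /u/ is a high vowel immediately before /r/, so it lowers to [o]. /i/ is a high vowel immediately before /r/, so it lowers to [e]. /livumsiurirob/ → livumsiorerob.
Rule 2 (nasal place assimilation): /m/ precedes the alveolar consonant /s/, so it assimilates in place to [n]. /livumsiorerob/ → livunsiorerob.
Rule 3 (final devoicing): /b/ is a voiced obstruent in word-final position, so it devoices to [p]. /livunsiorerob/ → livunsiorerop.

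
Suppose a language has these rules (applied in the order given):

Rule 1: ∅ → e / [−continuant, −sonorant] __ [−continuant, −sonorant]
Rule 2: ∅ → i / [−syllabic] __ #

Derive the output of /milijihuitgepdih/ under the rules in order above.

Rule 1 (stop-cluster e-epenthesis): /t/ and /g/ form a stop–stop cluster, so [e] is inserted between them. /p/ and /d/ form a stop–stop cluster, so [e] is inserted between them. /milijihuitgepdih/ → milijihuitegepedih.
Rule 2 (final i-epenthesis): the form ends in the consonant /h/, so [i] is inserted word-finally. /milijihuitegepedih/ → milijihuitegepedihi.

milijihuitegepedihi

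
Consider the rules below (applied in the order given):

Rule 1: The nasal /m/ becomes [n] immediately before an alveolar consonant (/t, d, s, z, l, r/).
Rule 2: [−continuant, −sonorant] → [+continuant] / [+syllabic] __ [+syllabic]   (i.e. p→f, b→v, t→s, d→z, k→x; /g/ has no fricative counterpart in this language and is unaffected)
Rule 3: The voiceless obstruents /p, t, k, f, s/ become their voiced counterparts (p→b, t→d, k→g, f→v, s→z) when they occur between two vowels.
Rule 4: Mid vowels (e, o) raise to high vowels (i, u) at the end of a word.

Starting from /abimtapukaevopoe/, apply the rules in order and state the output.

Rule 1 (nasal place assimilation): /m/ precedes the alveolar consonant /t/, so it assimilates in place to [n]. /abimtapukaevopoe/ → abintapukaevopoe.
Rule 2 (intervocalic spirantization): /b/ is a stop between vowels /a/ and /i/, so it spirantizes to the fricative [v]. /p/ is a stop between vowels /a/ and /u/, so it spirantizes to the fricative [f]. /k/ is a stop between vowels /u/ and /a/, so it spirantizes to the fricative [x]. /p/ is a stop between vowels /o/ and /o/, so it spirantizes to the fricative [f]. /abintapukaevopoe/ → avintafuxaevofoe.
Rule 3 (intervocalic voicing): /f/ is a voiceless obstruent between vowels /a/ and /u/, so it voices to [v]. /f/ is a voiceless obstruent between vowels /o/ and /o/, so it voices to [v]. /avintafuxaevofoe/ → avintavuxaevovoe.
Rule 4 (final vowel raising): /e/ is a mid vowel in word-final position, so it raises to [i]. /avintavuxaevovoe/ → avintavuxaevovoi.

avintavuxaevovoi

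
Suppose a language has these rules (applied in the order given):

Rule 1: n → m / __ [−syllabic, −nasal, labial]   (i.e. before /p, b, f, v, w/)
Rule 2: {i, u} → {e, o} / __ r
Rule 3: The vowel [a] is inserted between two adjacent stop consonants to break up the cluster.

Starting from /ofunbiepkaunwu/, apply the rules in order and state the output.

Rule 1 (nasal place assimilation): /n/ precedes the labial consonant /b/, so it assimilates in place to [m]. /n/ precedes the labial consonant /w/, so it assimilates in place to [m]. /ofunbiepkaunwu/ → ofumbiepkaumwu.
Rule 2 (pre-rhotic lowering): no segment meets the environment; /ofumbiepkaumwu/ is unchanged.
Rule 3 (stop-cluster a-epenthesis): /p/ and /k/ form a stop–stop cluster, so [a] is inserted between them. /ofumbiepkaumwu/ → ofumbiepakaumwu.

ofumbiepakaumwu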